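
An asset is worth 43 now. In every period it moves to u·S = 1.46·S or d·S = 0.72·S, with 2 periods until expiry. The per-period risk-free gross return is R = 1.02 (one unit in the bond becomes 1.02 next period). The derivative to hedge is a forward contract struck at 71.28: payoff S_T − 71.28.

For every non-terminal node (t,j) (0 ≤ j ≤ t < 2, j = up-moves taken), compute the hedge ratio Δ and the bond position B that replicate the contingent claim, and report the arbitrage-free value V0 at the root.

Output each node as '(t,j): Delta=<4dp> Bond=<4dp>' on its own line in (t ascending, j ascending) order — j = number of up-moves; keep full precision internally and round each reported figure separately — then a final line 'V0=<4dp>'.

Under the risk-neutral measure, an up-move has probability p* = (R−d)/(u−d) = 0.4054 and values discount at R = 1.02.
Terminal payoffs: V(2,0)=-48.9888, V(2,1)=-26.0784, V(2,2)=20.3788
  t=1,j=0: stock 30.9600 → up 45.2016 (V=-26.0784), down 22.2912 (V=-48.9888). Price -38.9224; hedge Δ=1.0000, bond B=-69.8824.
  t=1,j=1: stock 62.7800 → up 91.6588 (V=20.3788), down 45.2016 (V=-26.0784). Price -7.1024; hedge Δ=1.0000, bond B=-69.8824.
  t=0,j=0: stock 43.0000 → up 62.7800 (V=-7.1024), down 30.9600 (V=-38.9224). Price -25.5121; hedge Δ=1.0000, bond B=-68.5121.
The time-0 hedge costs -25.5121, which is the no-arbitrage price.

(0,0): Delta=1.0000 Bond=-68.5121
(1,0): Delta=1.0000 Bond=-69.8824
(1,1): Delta=1.0000 Bond=-69.8824
V0=-25.5121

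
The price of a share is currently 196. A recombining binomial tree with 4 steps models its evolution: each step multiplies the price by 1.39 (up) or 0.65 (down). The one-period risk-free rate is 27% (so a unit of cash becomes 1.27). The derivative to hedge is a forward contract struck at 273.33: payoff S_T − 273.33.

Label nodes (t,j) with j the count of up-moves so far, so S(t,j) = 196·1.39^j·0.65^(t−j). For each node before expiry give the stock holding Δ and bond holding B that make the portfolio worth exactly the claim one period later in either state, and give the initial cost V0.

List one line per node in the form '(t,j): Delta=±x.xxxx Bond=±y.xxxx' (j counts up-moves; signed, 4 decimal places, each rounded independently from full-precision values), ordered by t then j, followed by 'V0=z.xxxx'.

Risk-neutral probability p* = (R−d)/(u−d) = (1.27−0.65)/(1.39−0.65) = 0.8378.
Terminal payoffs: V(4,0)=-238.3428, V(4,1)=-198.5112, V(4,2)=-113.3328, V(4,3)=68.8179, V(4,4)=458.3400
Node (3,0) S=53.8265: V=(p*·-198.5112+(1−p*)·-238.3428)/1.27=-161.3940; Δ=(-198.5112−-238.3428)/(74.8188−34.9872)=1.0000; B=V−Δ·S=-215.2205
Node (3,1) S=115.1059: V=(p*·-113.3328+(1−p*)·-198.5112)/1.27=-100.1146; Δ=(-113.3328−-198.5112)/(159.9972−74.8188)=1.0000; B=V−Δ·S=-215.2205
Node (3,2) S=246.1495: V=(p*·68.8179+(1−p*)·-113.3328)/1.27=30.9291; Δ=(68.8179−-113.3328)/(342.1479−159.9972)=1.0000; B=V−Δ·S=-215.2205
Node (3,3) S=526.3813: V=(p*·458.3400+(1−p*)·68.8179)/1.27=311.1609; Δ=(458.3400−68.8179)/(731.6700−342.1479)=1.0000; B=V−Δ·S=-215.2205
Node (2,0) S=82.8100: V=(p*·-100.1146+(1−p*)·-161.3940)/1.27=-86.6549; Δ=(-100.1146−-161.3940)/(115.1059−53.8265)=1.0000; B=V−Δ·S=-169.4649
Node (2,1) S=177.0860: V=(p*·30.9291+(1−p*)·-100.1146)/1.27=7.6211; Δ=(30.9291−-100.1146)/(246.1495−115.1059)=1.0000; B=V−Δ·S=-169.4649
Node (2,2) S=378.6916: V=(p*·311.1609+(1−p*)·30.9291)/1.27=209.2267; Δ=(311.1609−30.9291)/(526.3813−246.1495)=1.0000; B=V−Δ·S=-169.4649
Node (1,0) S=127.4000: V=(p*·7.6211+(1−p*)·-86.6549)/1.27=-6.0370; Δ=(7.6211−-86.6549)/(177.0860−82.8100)=1.0000; B=V−Δ·S=-133.4370
Node (1,1) S=272.4400: V=(p*·209.2267+(1−p*)·7.6211)/1.27=139.0030; Δ=(209.2267−7.6211)/(378.6916−177.0860)=1.0000; B=V−Δ·S=-133.4370
Node (0,0) S=196.0000: V=(p*·139.0030+(1−p*)·-6.0370)/1.27=90.9315; Δ=(139.0030−-6.0370)/(272.4400−127.4000)=1.0000; B=V−Δ·S=-105.0685
Each (Δ,B) replicates both successor values, so the strategy is self-financing and V0 is arbitrage-free.

(0,0): Delta=1.0000 Bond=-105.0685
(1,0): Delta=1.0000 Bond=-133.4370
(1,1): Delta=1.0000 Bond=-133.4370
(2,0): Delta=1.0000 Bond=-169.4649
(2,1): Delta=1.0000 Bond=-169.4649
(2,2): Delta=1.0000 Bond=-169.4649
(3,0): Delta=1.0000 Bond=-215.2205
(3,1): Delta=1.0000 Bond=-215.2205
(3,2): Delta=1.0000 Bond=-215.2205
(3,3): Delta=1.0000 Bond=-215.2205
V0=90.9315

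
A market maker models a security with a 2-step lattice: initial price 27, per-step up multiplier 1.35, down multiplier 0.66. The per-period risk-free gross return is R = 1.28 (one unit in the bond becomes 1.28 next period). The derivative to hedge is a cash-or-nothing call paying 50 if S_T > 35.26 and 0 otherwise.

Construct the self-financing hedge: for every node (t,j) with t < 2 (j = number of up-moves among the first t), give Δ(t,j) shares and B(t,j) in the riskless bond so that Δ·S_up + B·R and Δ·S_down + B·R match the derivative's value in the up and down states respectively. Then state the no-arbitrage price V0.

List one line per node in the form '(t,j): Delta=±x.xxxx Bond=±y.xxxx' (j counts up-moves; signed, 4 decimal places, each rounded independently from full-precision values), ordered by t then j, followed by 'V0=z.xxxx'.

(0,0): Delta=1.8840 Bond=-26.2293
(1,0): Delta=0.0000 Bond=0.0000
(1,1): Delta=1.9880 Bond=-37.3641
V0=24.6397

The replicating-portfolio and risk-neutral prices coincide; use p* = (1.28−0.66)/(1.35−0.66) = 0.8986 for the latter.
At expiry t=2: V(2,0)=0.0000, V(2,1)=0.0000, V(2,2)=50.0000
(1,0): S=17.8200. Δ = (V_up−V_dn)/(S_up−S_dn) = (0.0000−0.0000)/(24.0570−11.7612) = 0.0000. V = [p*·0.0000 + (1−p*)·0.0000]/1.28 = 0.0000. B = V − Δ·S = 0.0000.
(1,1): S=36.4500. Δ = (V_up−V_dn)/(S_up−S_dn) = (50.0000−0.0000)/(49.2075−24.0570) = 1.9880. V = [p*·50.0000 + (1−p*)·0.0000]/1.28 = 35.0996. B = V − Δ·S = -37.3641.
(0,0): S=27.0000. Δ = (V_up−V_dn)/(S_up−S_dn) = (35.0996−0.0000)/(36.4500−17.8200) = 1.8840. V = [p*·35.0996 + (1−p*)·0.0000]/1.28 = 24.6397. B = V − Δ·S = -26.2293.
Root portfolio cost Δ·27+B reproduces V0=24.6397.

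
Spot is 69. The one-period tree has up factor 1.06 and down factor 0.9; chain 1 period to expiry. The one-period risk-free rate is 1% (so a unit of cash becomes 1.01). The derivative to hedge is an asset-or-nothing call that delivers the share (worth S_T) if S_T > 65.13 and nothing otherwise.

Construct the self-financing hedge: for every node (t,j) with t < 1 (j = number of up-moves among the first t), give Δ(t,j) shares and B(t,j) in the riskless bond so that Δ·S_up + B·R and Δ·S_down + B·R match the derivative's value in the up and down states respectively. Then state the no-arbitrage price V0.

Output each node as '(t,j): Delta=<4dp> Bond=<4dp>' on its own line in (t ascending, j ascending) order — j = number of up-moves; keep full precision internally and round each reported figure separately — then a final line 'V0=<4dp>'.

(0,0): Delta=6.6250 Bond=-407.3391
V0=49.7859

No-arbitrage ⇒ martingale measure with p* = (R−d)/(u−d) = 0.6875.
Terminal payoffs: V(1,0)=0.0000, V(1,1)=73.1400
(0,0): S=69.0000. Δ = (V_up−V_dn)/(S_up−S_dn) = (73.1400−0.0000)/(73.1400−62.1000) = 6.6250. V = [p*·73.1400 + (1−p*)·0.0000]/1.01 = 49.7859. B = V − Δ·S = -407.3391.
Check: Δ(0,0)·S0 + B(0,0) = 49.7859 = V0.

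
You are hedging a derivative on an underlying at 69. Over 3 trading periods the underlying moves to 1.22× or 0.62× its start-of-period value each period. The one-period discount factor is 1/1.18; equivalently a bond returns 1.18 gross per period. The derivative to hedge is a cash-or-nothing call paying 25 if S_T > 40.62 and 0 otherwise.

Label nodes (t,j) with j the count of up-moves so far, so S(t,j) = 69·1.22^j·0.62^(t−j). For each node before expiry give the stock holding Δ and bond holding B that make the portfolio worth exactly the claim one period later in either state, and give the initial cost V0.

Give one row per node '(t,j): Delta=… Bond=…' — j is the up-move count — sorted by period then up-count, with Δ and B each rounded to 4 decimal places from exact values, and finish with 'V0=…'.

(0,0): Delta=0.0540 Bond=11.2980
(1,0): Delta=0.7704 Bond=-17.3162
(1,1): Delta=0.0280 Bond=15.5208
(2,0): Delta=0.0000 Bond=0.0000
(2,1): Delta=0.7983 Bond=-21.8927
(2,2): Delta=0.0000 Bond=21.1864
V0=15.0219

Risk-neutral probability p* = (R−d)/(u−d) = (1.18−0.62)/(1.22−0.62) = 0.9333.
Terminal payoffs: V(3,0)=0.0000, V(3,1)=0.0000, V(3,2)=25.0000, V(3,3)=25.0000
Node (2,0) S=26.5236: V=(p*·0.0000+(1−p*)·0.0000)/1.18=0.0000; Δ=(0.0000−0.0000)/(32.3588−16.4446)=0.0000; B=V−Δ·S=0.0000
Node (2,1) S=52.1916: V=(p*·25.0000+(1−p*)·0.0000)/1.18=19.7740; Δ=(25.0000−0.0000)/(63.6738−32.3588)=0.7983; B=V−Δ·S=-21.8927
Node (2,2) S=102.6996: V=(p*·25.0000+(1−p*)·25.0000)/1.18=21.1864; Δ=(25.0000−25.0000)/(125.2935−63.6738)=0.0000; B=V−Δ·S=21.1864
Node (1,0) S=42.7800: V=(p*·19.7740+(1−p*)·0.0000)/1.18=15.6405; Δ=(19.7740−0.0000)/(52.1916−26.5236)=0.7704; B=V−Δ·S=-17.3162
Node (1,1) S=84.1800: V=(p*·21.1864+(1−p*)·19.7740)/1.18=17.8748; Δ=(21.1864−19.7740)/(102.6996−52.1916)=0.0280; B=V−Δ·S=15.5208
Node (0,0) S=69.0000: V=(p*·17.8748+(1−p*)·15.6405)/1.18=15.0219; Δ=(17.8748−15.6405)/(84.1800−42.7800)=0.0540; B=V−Δ·S=11.2980
Self-financing check: at every node Δ·S+B equals the discounted successor values.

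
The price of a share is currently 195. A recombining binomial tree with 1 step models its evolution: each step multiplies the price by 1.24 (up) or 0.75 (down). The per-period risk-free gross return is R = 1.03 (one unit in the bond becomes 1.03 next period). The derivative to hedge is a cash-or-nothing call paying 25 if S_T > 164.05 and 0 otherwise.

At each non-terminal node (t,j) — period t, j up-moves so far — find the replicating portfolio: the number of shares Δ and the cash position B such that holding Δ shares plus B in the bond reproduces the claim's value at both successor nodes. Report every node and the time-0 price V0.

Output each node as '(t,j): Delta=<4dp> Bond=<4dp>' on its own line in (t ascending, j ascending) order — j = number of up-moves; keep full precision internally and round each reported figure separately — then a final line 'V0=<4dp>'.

(0,0): Delta=0.2616 Bond=-37.1508
V0=13.8696

Under the risk-neutral measure, an up-move has probability p* = (R−d)/(u−d) = 0.5714 and values discount at R = 1.03.
Terminal payoffs: V(1,0)=0.0000, V(1,1)=25.0000
(0,0): S=195.0000. Δ = (V_up−V_dn)/(S_up−S_dn) = (25.0000−0.0000)/(241.8000−146.2500) = 0.2616. V = [p*·25.0000 + (1−p*)·0.0000]/1.03 = 13.8696. B = V − Δ·S = -37.1508.
The time-0 hedge costs 13.8696, which is the no-arbitrage price.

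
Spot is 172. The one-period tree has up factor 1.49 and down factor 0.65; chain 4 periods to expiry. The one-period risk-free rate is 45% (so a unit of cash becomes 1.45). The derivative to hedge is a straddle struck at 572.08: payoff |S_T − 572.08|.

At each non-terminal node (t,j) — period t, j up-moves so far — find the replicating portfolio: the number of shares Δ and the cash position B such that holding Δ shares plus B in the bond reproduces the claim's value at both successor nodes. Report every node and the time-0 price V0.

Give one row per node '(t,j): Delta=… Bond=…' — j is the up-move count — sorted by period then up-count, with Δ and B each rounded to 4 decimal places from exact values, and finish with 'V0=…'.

(0,0): Delta=0.0813 Bond=46.0409
(1,0): Delta=-1.0000 Bond=187.6518
(1,1): Delta=0.1049 Bond=60.7147
(2,0): Delta=-1.0000 Bond=272.0951
(2,1): Delta=-1.0000 Bond=272.0951
(2,2): Delta=0.1290 Bond=78.8334
(3,0): Delta=-1.0000 Bond=394.5379
(3,1): Delta=-1.0000 Bond=394.5379
(3,2): Delta=-1.0000 Bond=394.5379
(3,3): Delta=0.1536 Bond=100.2969
V0=60.0293

No-arbitrage ⇒ martingale measure with p* = (R−d)/(u−d) = 0.9524.
Terminal payoffs: V(4,0)=541.3769, V(4,1)=501.6991, V(4,2)=410.7453, V(4,3)=202.2513, V(4,4)=275.6812
  t=3,j=0: stock 47.2355 → up 70.3809 (V=501.6991), down 30.7031 (V=541.3769). Price 347.3024; hedge Δ=-1.0000, bond B=394.5379.
  t=3,j=1: stock 108.2783 → up 161.3347 (V=410.7453), down 70.3809 (V=501.6991). Price 286.2596; hedge Δ=-1.0000, bond B=394.5379.
  t=3,j=2: stock 248.2072 → up 369.8287 (V=202.2513), down 161.3347 (V=410.7453). Price 146.3308; hedge Δ=-1.0000, bond B=394.5379.
  t=3,j=3: stock 568.9672 → up 847.7612 (V=275.6812), down 369.8287 (V=202.2513). Price 187.7135; hedge Δ=0.1536, bond B=100.2969.
  t=2,j=0: stock 72.6700 → up 108.2783 (V=286.2596), down 47.2355 (V=347.3024). Price 199.4251; hedge Δ=-1.0000, bond B=272.0951.
  t=2,j=1: stock 166.5820 → up 248.2072 (V=146.3308), down 108.2783 (V=286.2596). Price 105.5131; hedge Δ=-1.0000, bond B=272.0951.
  t=2,j=2: stock 381.8572 → up 568.9672 (V=187.7135), down 248.2072 (V=146.3308). Price 128.0985; hedge Δ=0.1290, bond B=78.8334.
  t=1,j=0: stock 111.8000 → up 166.5820 (V=105.5131), down 72.6700 (V=199.4251). Price 75.8518; hedge Δ=-1.0000, bond B=187.6518.
  t=1,j=1: stock 256.2800 → up 381.8572 (V=128.0985), down 166.5820 (V=105.5131). Price 87.6021; hedge Δ=0.1049, bond B=60.7147.
  t=0,j=0: stock 172.0000 → up 256.2800 (V=87.6021), down 111.8000 (V=75.8518). Price 60.0293; hedge Δ=0.0813, bond B=46.0409.
Self-financing check: at every node Δ·S+B equals the discounted successor values.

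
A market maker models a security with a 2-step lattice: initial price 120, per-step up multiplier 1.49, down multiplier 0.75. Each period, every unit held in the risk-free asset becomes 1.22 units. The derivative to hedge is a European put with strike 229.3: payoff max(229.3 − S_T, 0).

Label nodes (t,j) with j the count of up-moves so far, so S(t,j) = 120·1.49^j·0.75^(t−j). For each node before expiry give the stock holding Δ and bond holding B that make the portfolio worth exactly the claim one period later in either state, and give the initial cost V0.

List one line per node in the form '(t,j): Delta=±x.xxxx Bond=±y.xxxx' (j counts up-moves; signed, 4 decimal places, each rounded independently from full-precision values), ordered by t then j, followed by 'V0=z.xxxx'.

(0,0): Delta=-0.7824 Bond=138.0075
(1,0): Delta=-1.0000 Bond=187.9508
(1,1): Delta=-0.7195 Bond=157.1201
V0=44.1164

Risk-neutral probability p* = (R−d)/(u−d) = (1.22−0.75)/(1.49−0.75) = 0.6351.
Payoff layer (t=2): V(2,0)=161.8000, V(2,1)=95.2000, V(2,2)=0.0000
Node (1,0) S=90.0000: V=(p*·95.2000+(1−p*)·161.8000)/1.22=97.9508; Δ=(95.2000−161.8000)/(134.1000−67.5000)=-1.0000; B=V−Δ·S=187.9508
Node (1,1) S=178.8000: V=(p*·0.0000+(1−p*)·95.2000)/1.22=28.4714; Δ=(0.0000−95.2000)/(266.4120−134.1000)=-0.7195; B=V−Δ·S=157.1201
Node (0,0) S=120.0000: V=(p*·28.4714+(1−p*)·97.9508)/1.22=44.1164; Δ=(28.4714−97.9508)/(178.8000−90.0000)=-0.7824; B=V−Δ·S=138.0075
Self-financing check: at every node Δ·S+B equals the discounted successor values.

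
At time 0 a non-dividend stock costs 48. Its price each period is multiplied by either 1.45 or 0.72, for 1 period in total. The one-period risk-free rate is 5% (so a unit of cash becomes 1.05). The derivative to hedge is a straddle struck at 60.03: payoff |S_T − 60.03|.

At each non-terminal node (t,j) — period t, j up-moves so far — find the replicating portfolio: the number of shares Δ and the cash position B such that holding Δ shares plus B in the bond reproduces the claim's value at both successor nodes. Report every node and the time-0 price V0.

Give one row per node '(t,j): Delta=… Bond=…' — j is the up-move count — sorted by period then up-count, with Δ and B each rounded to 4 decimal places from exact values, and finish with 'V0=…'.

(0,0): Delta=-0.4538 Bond=39.1926
V0=17.4117

No-arbitrage ⇒ martingale measure with p* = (R−d)/(u−d) = 0.4521.
Terminal values V(1,·): V(1,0)=25.4700, V(1,1)=9.5700
(0,0): S=48.0000. Δ = (V_up−V_dn)/(S_up−S_dn) = (9.5700−25.4700)/(69.6000−34.5600) = -0.4538. V = [p*·9.5700 + (1−p*)·25.4700]/1.05 = 17.4117. B = V − Δ·S = 39.1926.
Root portfolio cost Δ·48+B reproduces V0=17.4117.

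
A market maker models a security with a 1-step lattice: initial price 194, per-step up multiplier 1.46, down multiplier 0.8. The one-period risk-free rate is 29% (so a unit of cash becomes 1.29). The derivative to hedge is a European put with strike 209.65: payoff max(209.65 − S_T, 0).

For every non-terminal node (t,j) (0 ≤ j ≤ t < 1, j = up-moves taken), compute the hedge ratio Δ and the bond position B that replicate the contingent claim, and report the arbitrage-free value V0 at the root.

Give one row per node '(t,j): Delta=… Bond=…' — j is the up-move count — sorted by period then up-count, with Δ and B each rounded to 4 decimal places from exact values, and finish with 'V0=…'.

(0,0): Delta=-0.4253 Bond=93.3721
V0=10.8721

The replicating-portfolio and risk-neutral prices coincide; use p* = (1.29−0.8)/(1.46−0.8) = 0.7424 for the latter.
At expiry t=1: V(1,0)=54.4500, V(1,1)=0.0000
Node (0,0) S=194.0000: V=(p*·0.0000+(1−p*)·54.4500)/1.29=10.8721; Δ=(0.0000−54.4500)/(283.2400−155.2000)=-0.4253; B=V−Δ·S=93.3721
Check: Δ(0,0)·S0 + B(0,0) = 10.8721 = V0.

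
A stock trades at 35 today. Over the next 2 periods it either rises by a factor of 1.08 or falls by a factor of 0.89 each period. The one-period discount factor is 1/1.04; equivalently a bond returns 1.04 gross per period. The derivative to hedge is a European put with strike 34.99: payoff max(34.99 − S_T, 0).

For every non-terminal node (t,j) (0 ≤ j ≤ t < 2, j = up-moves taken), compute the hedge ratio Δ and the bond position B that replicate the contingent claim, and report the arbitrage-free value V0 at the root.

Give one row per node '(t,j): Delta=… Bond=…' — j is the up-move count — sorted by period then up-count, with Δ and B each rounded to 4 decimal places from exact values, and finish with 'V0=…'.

Under the risk-neutral measure, an up-move has probability p* = (R−d)/(u−d) = 0.7895 and values discount at R = 1.04.
Terminal values V(2,·): V(2,0)=7.2665, V(2,1)=1.3480, V(2,2)=0.0000
  t=1,j=0: stock 31.1500 → up 33.6420 (V=1.3480), down 27.7235 (V=7.2665). Price 2.4942; hedge Δ=-1.0000, bond B=33.6442.
  t=1,j=1: stock 37.8000 → up 40.8240 (V=0.0000), down 33.6420 (V=1.3480). Price 0.2729; hedge Δ=-0.1877, bond B=7.3676.
  t=0,j=0: stock 35.0000 → up 37.8000 (V=0.2729), down 31.1500 (V=2.4942). Price 0.7120; hedge Δ=-0.3340, bond B=12.4034.
The time-0 hedge costs 0.7120, which is the no-arbitrage price.

(0,0): Delta=-0.3340 Bond=12.4034
(1,0): Delta=-1.0000 Bond=33.6442
(1,1): Delta=-0.1877 Bond=7.3676
V0=0.7120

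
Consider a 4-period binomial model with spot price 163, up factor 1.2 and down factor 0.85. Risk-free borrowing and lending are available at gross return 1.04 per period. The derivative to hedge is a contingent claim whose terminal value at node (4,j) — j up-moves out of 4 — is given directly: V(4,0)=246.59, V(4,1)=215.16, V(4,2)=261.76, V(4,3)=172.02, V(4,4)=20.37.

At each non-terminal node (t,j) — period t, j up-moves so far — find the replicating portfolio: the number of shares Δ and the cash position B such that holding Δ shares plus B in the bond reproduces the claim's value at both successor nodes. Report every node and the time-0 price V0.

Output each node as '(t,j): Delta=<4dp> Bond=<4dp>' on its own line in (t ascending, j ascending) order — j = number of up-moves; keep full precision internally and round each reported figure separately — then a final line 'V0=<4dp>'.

Risk-neutral probability p* = (R−d)/(u−d) = (1.04−0.85)/(1.2−0.85) = 0.5429.
Payoff layer (t=4): V(4,0)=246.5900, V(4,1)=215.1600, V(4,2)=261.7600, V(4,3)=172.0200, V(4,4)=20.3700
Node (3,0) S=100.1024: V=(p*·215.1600+(1−p*)·246.5900)/1.04=220.7000; Δ=(215.1600−246.5900)/(120.1228−85.0870)=-0.8971; B=V−Δ·S=310.5000
Node (3,1) S=141.3210: V=(p*·261.7600+(1−p*)·215.1600)/1.04=231.2088; Δ=(261.7600−215.1600)/(169.5852−120.1228)=0.9421; B=V−Δ·S=98.0659
Node (3,2) S=199.5120: V=(p*·172.0200+(1−p*)·261.7600)/1.04=204.8500; Δ=(172.0200−261.7600)/(239.4144−169.5852)=-1.2851; B=V−Δ·S=461.2500
Node (3,3) S=281.6640: V=(p*·20.3700+(1−p*)·172.0200)/1.04=86.2459; Δ=(20.3700−172.0200)/(337.9968−239.4144)=-1.5383; B=V−Δ·S=519.5316
Node (2,0) S=117.7675: V=(p*·231.2088+(1−p*)·220.7000)/1.04=217.6969; Δ=(231.2088−220.7000)/(141.3210−100.1024)=0.2550; B=V−Δ·S=187.6718
Node (2,1) S=166.2600: V=(p*·204.8500+(1−p*)·231.2088)/1.04=208.5574; Δ=(204.8500−231.2088)/(199.5120−141.3210)=-0.4530; B=V−Δ·S=283.8683
Node (2,2) S=234.7200: V=(p*·86.2459+(1−p*)·204.8500)/1.04=135.0624; Δ=(86.2459−204.8500)/(281.6640−199.5120)=-1.4437; B=V−Δ·S=473.9313
Node (1,0) S=138.5500: V=(p*·208.5574+(1−p*)·217.6969)/1.04=204.5533; Δ=(208.5574−217.6969)/(166.2600−117.7675)=-0.1885; B=V−Δ·S=230.6661
Node (1,1) S=195.6000: V=(p*·135.0624+(1−p*)·208.5574)/1.04=162.1732; Δ=(135.0624−208.5574)/(234.7200−166.2600)=-1.0735; B=V−Δ·S=372.1590
Node (0,0) S=163.0000: V=(p*·162.1732+(1−p*)·204.5533)/1.04=174.5644; Δ=(162.1732−204.5533)/(195.6000−138.5500)=-0.7429; B=V−Δ·S=295.6505
Root portfolio cost Δ·163+B reproduces V0=174.5644.

(0,0): Delta=-0.7429 Bond=295.6505
(1,0): Delta=-0.1885 Bond=230.6661
(1,1): Delta=-1.0735 Bond=372.1590
(2,0): Delta=0.2550 Bond=187.6718
(2,1): Delta=-0.4530 Bond=283.8683
(2,2): Delta=-1.4437 Bond=473.9313
(3,0): Delta=-0.8971 Bond=310.5000
(3,1): Delta=0.9421 Bond=98.0659
(3,2): Delta=-1.2851 Bond=461.2500
(3,3): Delta=-1.5383 Bond=519.5316
V0=174.5644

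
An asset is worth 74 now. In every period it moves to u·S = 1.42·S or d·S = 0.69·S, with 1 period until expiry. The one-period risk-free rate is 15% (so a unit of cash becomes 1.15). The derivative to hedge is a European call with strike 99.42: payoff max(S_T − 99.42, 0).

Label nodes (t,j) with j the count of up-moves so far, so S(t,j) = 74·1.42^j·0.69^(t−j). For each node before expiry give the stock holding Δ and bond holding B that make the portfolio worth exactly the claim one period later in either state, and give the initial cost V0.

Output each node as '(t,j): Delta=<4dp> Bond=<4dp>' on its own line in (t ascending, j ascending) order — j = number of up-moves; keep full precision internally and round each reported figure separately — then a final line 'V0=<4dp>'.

Since d<R<u, set p* = (R−d)/(u−d) = 0.6301; price each node as the discounted p*-expectation of its children.
Terminal payoffs: V(1,0)=0.0000, V(1,1)=5.6600
Node (0,0) S=74.0000: V=(p*·5.6600+(1−p*)·0.0000)/1.15=3.1014; Δ=(5.6600−0.0000)/(105.0800−51.0600)=0.1048; B=V−Δ·S=-4.6521
Self-financing check: at every node Δ·S+B equals the discounted successor values.

(0,0): Delta=0.1048 Bond=-4.6521
V0=3.1014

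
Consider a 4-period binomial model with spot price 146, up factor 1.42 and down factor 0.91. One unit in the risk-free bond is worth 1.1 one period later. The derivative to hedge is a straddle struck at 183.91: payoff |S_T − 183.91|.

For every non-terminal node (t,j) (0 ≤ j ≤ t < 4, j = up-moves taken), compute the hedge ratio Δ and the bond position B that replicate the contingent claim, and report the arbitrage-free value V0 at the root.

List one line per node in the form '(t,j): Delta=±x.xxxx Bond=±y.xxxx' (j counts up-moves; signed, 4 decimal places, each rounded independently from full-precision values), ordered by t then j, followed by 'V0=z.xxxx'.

(0,0): Delta=0.4745 Bond=-17.2305
(1,0): Delta=0.1455 Bond=24.7634
(1,1): Delta=0.8296 Bond=-92.5821
(2,0): Delta=-0.3422 Bond=86.2007
(2,1): Delta=0.6718 Bond=-72.0629
(2,2): Delta=1.0000 Bond=-151.9917
(3,0): Delta=-1.0000 Bond=167.1909
(3,1): Delta=0.3677 Bond=-27.0657
(3,2): Delta=1.0000 Bond=-167.1909
(3,3): Delta=1.0000 Bond=-167.1909
V0=52.0466

Since d<R<u, set p* = (R−d)/(u−d) = 0.3725; price each node as the discounted p*-expectation of its children.
Payoff layer (t=4): V(4,0)=83.7906, V(4,1)=27.6797, V(4,2)=59.8780, V(4,3)=196.5064, V(4,4)=409.7069
(3,0): S=110.0214. Δ = (V_up−V_dn)/(S_up−S_dn) = (27.6797−83.7906)/(156.2303−100.1194) = -1.0000. V = [p*·27.6797 + (1−p*)·83.7906]/1.1 = 57.1695. B = V − Δ·S = 167.1909.
(3,1): S=171.6817. Δ = (V_up−V_dn)/(S_up−S_dn) = (59.8780−27.6797)/(243.7880−156.2303) = 0.3677. V = [p*·59.8780 + (1−p*)·27.6797]/1.1 = 36.0683. B = V − Δ·S = -27.0657.
(3,2): S=267.8989. Δ = (V_up−V_dn)/(S_up−S_dn) = (196.5064−59.8780)/(380.4164−243.7880) = 1.0000. V = [p*·196.5064 + (1−p*)·59.8780]/1.1 = 100.7080. B = V − Δ·S = -167.1909.
(3,3): S=418.0400. Δ = (V_up−V_dn)/(S_up−S_dn) = (409.7069−196.5064)/(593.6169−380.4164) = 1.0000. V = [p*·409.7069 + (1−p*)·196.5064]/1.1 = 250.8491. B = V − Δ·S = -167.1909.
(2,0): S=120.9026. Δ = (V_up−V_dn)/(S_up−S_dn) = (36.0683−57.1695)/(171.6817−110.0214) = -0.3422. V = [p*·36.0683 + (1−p*)·57.1695]/1.1 = 44.8257. B = V − Δ·S = 86.2007.
(2,1): S=188.6612. Δ = (V_up−V_dn)/(S_up−S_dn) = (100.7080−36.0683)/(267.8989−171.6817) = 0.6718. V = [p*·100.7080 + (1−p*)·36.0683]/1.1 = 54.6816. B = V − Δ·S = -72.0629.
(2,2): S=294.3944. Δ = (V_up−V_dn)/(S_up−S_dn) = (250.8491−100.7080)/(418.0400−267.8989) = 1.0000. V = [p*·250.8491 + (1−p*)·100.7080]/1.1 = 142.4027. B = V − Δ·S = -151.9917.
(1,0): S=132.8600. Δ = (V_up−V_dn)/(S_up−S_dn) = (54.6816−44.8257)/(188.6612−120.9026) = 0.1455. V = [p*·54.6816 + (1−p*)·44.8257]/1.1 = 44.0887. B = V − Δ·S = 24.7634.
(1,1): S=207.3200. Δ = (V_up−V_dn)/(S_up−S_dn) = (142.4027−54.6816)/(294.3944−188.6612) = 0.8296. V = [p*·142.4027 + (1−p*)·54.6816]/1.1 = 79.4200. B = V − Δ·S = -92.5821.
(0,0): S=146.0000. Δ = (V_up−V_dn)/(S_up−S_dn) = (79.4200−44.0887)/(207.3200−132.8600) = 0.4745. V = [p*·79.4200 + (1−p*)·44.0887]/1.1 = 52.0466. B = V − Δ·S = -17.2305.
The time-0 hedge costs 52.0466, which is the no-arbitrage price.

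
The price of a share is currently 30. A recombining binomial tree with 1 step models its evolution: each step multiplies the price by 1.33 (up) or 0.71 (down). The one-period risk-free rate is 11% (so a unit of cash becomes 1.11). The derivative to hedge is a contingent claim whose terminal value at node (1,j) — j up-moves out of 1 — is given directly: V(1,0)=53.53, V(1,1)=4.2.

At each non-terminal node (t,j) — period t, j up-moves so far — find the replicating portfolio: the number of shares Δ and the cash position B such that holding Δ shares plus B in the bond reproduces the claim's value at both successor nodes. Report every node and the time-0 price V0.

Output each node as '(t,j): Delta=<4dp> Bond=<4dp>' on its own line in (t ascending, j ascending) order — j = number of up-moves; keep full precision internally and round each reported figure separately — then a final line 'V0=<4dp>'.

Since d<R<u, set p* = (R−d)/(u−d) = 0.6452; price each node as the discounted p*-expectation of its children.
At expiry t=1: V(1,0)=53.5300, V(1,1)=4.2000
  t=0,j=0: stock 30.0000 → up 39.9000 (V=4.2000), down 21.3000 (V=53.5300). Price 19.5533; hedge Δ=-2.6522, bond B=99.1178.
Check: Δ(0,0)·S0 + B(0,0) = 19.5533 = V0.

(0,0): Delta=-2.6522 Bond=99.1178
V0=19.5533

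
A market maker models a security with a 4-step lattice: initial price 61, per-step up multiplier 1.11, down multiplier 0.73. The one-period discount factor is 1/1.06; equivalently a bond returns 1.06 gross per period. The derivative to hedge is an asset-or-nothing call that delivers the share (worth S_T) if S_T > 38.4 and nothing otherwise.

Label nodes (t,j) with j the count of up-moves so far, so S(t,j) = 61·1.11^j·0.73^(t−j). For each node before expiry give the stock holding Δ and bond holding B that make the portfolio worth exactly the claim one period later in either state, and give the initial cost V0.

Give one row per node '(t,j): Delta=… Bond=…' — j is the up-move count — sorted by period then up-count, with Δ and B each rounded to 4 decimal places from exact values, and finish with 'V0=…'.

Since d<R<u, set p* = (R−d)/(u−d) = 0.8684; price each node as the discounted p*-expectation of its children.
At expiry t=4: V(4,0)=0.0000, V(4,1)=0.0000, V(4,2)=40.0518, V(4,3)=60.9006, V(4,4)=92.6023
  t=3,j=0: stock 23.7300 → up 26.3403 (V=0.0000), down 17.3229 (V=0.0000). Price 0.0000; hedge Δ=0.0000, bond B=0.0000.
  t=3,j=1: stock 36.0827 → up 40.0518 (V=40.0518), down 26.3403 (V=0.0000). Price 32.8130; hedge Δ=2.9211, bond B=-72.5863.
  t=3,j=2: stock 54.8654 → up 60.9006 (V=60.9006), down 40.0518 (V=40.0518). Price 54.8654; hedge Δ=1.0000, bond B=0.0000.
  t=3,j=3: stock 83.4255 → up 92.6023 (V=92.6023), down 60.9006 (V=60.9006). Price 83.4255; hedge Δ=1.0000, bond B=0.0000.
  t=2,j=0: stock 32.5069 → up 36.0827 (V=32.8130), down 23.7300 (V=0.0000). Price 26.8826; hedge Δ=2.6564, bond B=-59.4675.
  t=2,j=1: stock 49.4283 → up 54.8654 (V=54.8654), down 36.0827 (V=32.8130). Price 49.0224; hedge Δ=1.1741, bond B=-9.0102.
  t=2,j=2: stock 75.1581 → up 83.4255 (V=83.4255), down 54.8654 (V=54.8654). Price 75.1581; hedge Δ=1.0000, bond B=0.0000.
  t=1,j=0: stock 44.5300 → up 49.4283 (V=49.0224), down 32.5069 (V=26.8826). Price 43.4993; hedge Δ=1.3084, bond B=-14.7635.
  t=1,j=1: stock 67.7100 → up 75.1581 (V=75.1581), down 49.4283 (V=49.0224). Price 67.6596; hedge Δ=1.0158, bond B=-1.1184.
  t=0,j=0: stock 61.0000 → up 67.7100 (V=67.6596), down 44.5300 (V=43.4993). Price 60.8308; hedge Δ=1.0423, bond B=-2.7489.
Self-financing check: at every node Δ·S+B equals the discounted successor values.

(0,0): Delta=1.0423 Bond=-2.7489
(1,0): Delta=1.3084 Bond=-14.7635
(1,1): Delta=1.0158 Bond=-1.1184
(2,0): Delta=2.6564 Bond=-59.4675
(2,1): Delta=1.1741 Bond=-9.0102
(2,2): Delta=1.0000 Bond=0.0000
(3,0): Delta=0.0000 Bond=0.0000
(3,1): Delta=2.9211 Bond=-72.5863
(3,2): Delta=1.0000 Bond=0.0000
(3,3): Delta=1.0000 Bond=0.0000
V0=60.8308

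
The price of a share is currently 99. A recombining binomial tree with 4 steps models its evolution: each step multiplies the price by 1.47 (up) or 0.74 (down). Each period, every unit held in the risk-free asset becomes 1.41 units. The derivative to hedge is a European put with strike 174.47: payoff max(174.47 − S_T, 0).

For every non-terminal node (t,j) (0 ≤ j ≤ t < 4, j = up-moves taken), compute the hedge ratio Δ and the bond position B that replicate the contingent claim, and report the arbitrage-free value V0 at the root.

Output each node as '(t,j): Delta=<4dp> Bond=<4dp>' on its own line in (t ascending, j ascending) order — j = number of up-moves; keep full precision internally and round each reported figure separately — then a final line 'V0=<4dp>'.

No-arbitrage ⇒ martingale measure with p* = (R−d)/(u−d) = 0.9178.
Terminal payoffs: V(4,0)=144.7833, V(4,1)=115.4978, V(4,2)=57.3224, V(4,3)=0.0000, V(4,4)=0.0000
Node (3,0) S=40.1172: V=(p*·115.4978+(1−p*)·144.7833)/1.41=83.6204; Δ=(115.4978−144.7833)/(58.9722−29.6867)=-1.0000; B=V−Δ·S=123.7376
Node (3,1) S=79.6922: V=(p*·57.3224+(1−p*)·115.4978)/1.41=44.0454; Δ=(57.3224−115.4978)/(117.1476−58.9722)=-1.0000; B=V−Δ·S=123.7376
Node (3,2) S=158.3075: V=(p*·0.0000+(1−p*)·57.3224)/1.41=3.3414; Δ=(0.0000−57.3224)/(232.7121−117.1476)=-0.4960; B=V−Δ·S=81.8653
Node (3,3) S=314.4758: V=(p*·0.0000+(1−p*)·0.0000)/1.41=0.0000; Δ=(0.0000−0.0000)/(462.2794−232.7121)=0.0000; B=V−Δ·S=0.0000
Node (2,0) S=54.2124: V=(p*·44.0454+(1−p*)·83.6204)/1.41=33.5448; Δ=(44.0454−83.6204)/(79.6922−40.1172)=-1.0000; B=V−Δ·S=87.7572
Node (2,1) S=107.6922: V=(p*·3.3414+(1−p*)·44.0454)/1.41=4.7425; Δ=(3.3414−44.0454)/(158.3075−79.6922)=-0.5178; B=V−Δ·S=60.5013
Node (2,2) S=213.9291: V=(p*·0.0000+(1−p*)·3.3414)/1.41=0.1948; Δ=(0.0000−3.3414)/(314.4758−158.3075)=-0.0214; B=V−Δ·S=4.7721
Node (1,0) S=73.2600: V=(p*·4.7425+(1−p*)·33.5448)/1.41=5.0424; Δ=(4.7425−33.5448)/(107.6922−54.2124)=-0.5386; B=V−Δ·S=44.4975
Node (1,1) S=145.5300: V=(p*·0.1948+(1−p*)·4.7425)/1.41=0.4032; Δ=(0.1948−4.7425)/(213.9291−107.6922)=-0.0428; B=V−Δ·S=6.6330
Node (0,0) S=99.0000: V=(p*·0.4032+(1−p*)·5.0424)/1.41=0.5564; Δ=(0.4032−5.0424)/(145.5300−73.2600)=-0.0642; B=V−Δ·S=6.9115
Root portfolio cost Δ·99+B reproduces V0=0.5564.

(0,0): Delta=-0.0642 Bond=6.9115
(1,0): Delta=-0.5386 Bond=44.4975
(1,1): Delta=-0.0428 Bond=6.6330
(2,0): Delta=-1.0000 Bond=87.7572
(2,1): Delta=-0.5178 Bond=60.5013
(2,2): Delta=-0.0214 Bond=4.7721
(3,0): Delta=-1.0000 Bond=123.7376
(3,1): Delta=-1.0000 Bond=123.7376
(3,2): Delta=-0.4960 Bond=81.8653
(3,3): Delta=0.0000 Bond=0.0000
V0=0.5564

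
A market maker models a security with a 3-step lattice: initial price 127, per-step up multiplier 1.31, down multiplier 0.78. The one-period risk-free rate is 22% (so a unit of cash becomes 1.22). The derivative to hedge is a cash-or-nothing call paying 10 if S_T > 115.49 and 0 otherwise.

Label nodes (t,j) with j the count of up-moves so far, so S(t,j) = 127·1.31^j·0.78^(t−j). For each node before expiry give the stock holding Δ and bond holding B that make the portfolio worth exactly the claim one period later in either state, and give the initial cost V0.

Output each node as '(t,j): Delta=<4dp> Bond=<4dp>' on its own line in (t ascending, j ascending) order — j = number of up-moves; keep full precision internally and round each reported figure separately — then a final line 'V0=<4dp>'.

(0,0): Delta=0.0281 Bond=1.5104
(1,0): Delta=0.1296 Bond=-8.2087
(1,1): Delta=0.0158 Bond=3.8987
(2,0): Delta=0.0000 Bond=0.0000
(2,1): Delta=0.1454 Bond=-12.0631
(2,2): Delta=0.0000 Bond=8.1967
V0=5.0846

The replicating-portfolio and risk-neutral prices coincide; use p* = (1.22−0.78)/(1.31−0.78) = 0.8302 for the latter.
At expiry t=3: V(3,0)=0.0000, V(3,1)=0.0000, V(3,2)=10.0000, V(3,3)=10.0000
(2,0): S=77.2668. Δ = (V_up−V_dn)/(S_up−S_dn) = (0.0000−0.0000)/(101.2195−60.2681) = 0.0000. V = [p*·0.0000 + (1−p*)·0.0000]/1.22 = 0.0000. B = V − Δ·S = 0.0000.
(2,1): S=129.7686. Δ = (V_up−V_dn)/(S_up−S_dn) = (10.0000−0.0000)/(169.9969−101.2195) = 0.1454. V = [p*·10.0000 + (1−p*)·0.0000]/1.22 = 6.8048. B = V − Δ·S = -12.0631.
(2,2): S=217.9447. Δ = (V_up−V_dn)/(S_up−S_dn) = (10.0000−10.0000)/(285.5076−169.9969) = 0.0000. V = [p*·10.0000 + (1−p*)·10.0000]/1.22 = 8.1967. B = V − Δ·S = 8.1967.
(1,0): S=99.0600. Δ = (V_up−V_dn)/(S_up−S_dn) = (6.8048−0.0000)/(129.7686−77.2668) = 0.1296. V = [p*·6.8048 + (1−p*)·0.0000]/1.22 = 4.6306. B = V − Δ·S = -8.2087.
(1,1): S=166.3700. Δ = (V_up−V_dn)/(S_up−S_dn) = (8.1967−6.8048)/(217.9447−129.7686) = 0.0158. V = [p*·8.1967 + (1−p*)·6.8048]/1.22 = 6.5249. B = V − Δ·S = 3.8987.
(0,0): S=127.0000. Δ = (V_up−V_dn)/(S_up−S_dn) = (6.5249−4.6306)/(166.3700−99.0600) = 0.0281. V = [p*·6.5249 + (1−p*)·4.6306]/1.22 = 5.0846. B = V − Δ·S = 1.5104.
Root portfolio cost Δ·127+B reproduces V0=5.0846.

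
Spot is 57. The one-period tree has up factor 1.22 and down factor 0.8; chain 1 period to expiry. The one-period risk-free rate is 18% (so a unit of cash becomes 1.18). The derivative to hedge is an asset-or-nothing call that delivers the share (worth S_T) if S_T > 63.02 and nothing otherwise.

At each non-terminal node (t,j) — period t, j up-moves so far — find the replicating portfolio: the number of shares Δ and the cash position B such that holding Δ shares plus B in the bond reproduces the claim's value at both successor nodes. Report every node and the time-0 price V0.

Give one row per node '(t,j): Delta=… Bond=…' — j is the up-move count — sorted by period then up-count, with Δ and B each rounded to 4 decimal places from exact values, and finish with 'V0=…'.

(0,0): Delta=2.9048 Bond=-112.2518
V0=53.3196

Since d<R<u, set p* = (R−d)/(u−d) = 0.9048; price each node as the discounted p*-expectation of its children.
Terminal payoffs: V(1,0)=0.0000, V(1,1)=69.5400
Node (0,0) S=57.0000: V=(p*·69.5400+(1−p*)·0.0000)/1.18=53.3196; Δ=(69.5400−0.0000)/(69.5400−45.6000)=2.9048; B=V−Δ·S=-112.2518
Root portfolio cost Δ·57+B reproduces V0=53.3196.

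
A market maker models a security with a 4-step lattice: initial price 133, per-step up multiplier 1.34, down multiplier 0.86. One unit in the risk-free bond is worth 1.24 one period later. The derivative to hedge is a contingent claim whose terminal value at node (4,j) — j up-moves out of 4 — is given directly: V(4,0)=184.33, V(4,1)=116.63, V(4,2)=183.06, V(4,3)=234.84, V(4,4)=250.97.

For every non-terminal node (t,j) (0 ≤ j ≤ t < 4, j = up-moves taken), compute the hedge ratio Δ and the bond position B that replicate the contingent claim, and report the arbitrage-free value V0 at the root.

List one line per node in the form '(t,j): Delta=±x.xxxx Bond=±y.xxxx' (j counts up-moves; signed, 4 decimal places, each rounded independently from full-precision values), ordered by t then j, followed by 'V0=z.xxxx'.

Since d<R<u, set p* = (R−d)/(u−d) = 0.7917; price each node as the discounted p*-expectation of its children.
Payoff layer (t=4): V(4,0)=184.3300, V(4,1)=116.6300, V(4,2)=183.0600, V(4,3)=234.8400, V(4,4)=250.9700
(3,0): S=84.5954. Δ = (V_up−V_dn)/(S_up−S_dn) = (116.6300−184.3300)/(113.3579−72.7521) = -1.6672. V = [p*·116.6300 + (1−p*)·184.3300]/1.24 = 105.4308. B = V − Δ·S = 246.4724.
(3,1): S=131.8115. Δ = (V_up−V_dn)/(S_up−S_dn) = (183.0600−116.6300)/(176.6274−113.3579) = 1.0500. V = [p*·183.0600 + (1−p*)·116.6300]/1.24 = 136.4681. B = V − Δ·S = -1.9278.
(3,2): S=205.3807. Δ = (V_up−V_dn)/(S_up−S_dn) = (234.8400−183.0600)/(275.2102−176.6274) = 0.5252. V = [p*·234.8400 + (1−p*)·183.0600]/1.24 = 180.6875. B = V − Δ·S = 72.8125.
(3,3): S=320.0118. Δ = (V_up−V_dn)/(S_up−S_dn) = (250.9700−234.8400)/(428.8159−275.2102) = 0.1050. V = [p*·250.9700 + (1−p*)·234.8400]/1.24 = 199.6851. B = V − Δ·S = 166.0810.
(2,0): S=98.3668. Δ = (V_up−V_dn)/(S_up−S_dn) = (136.4681−105.4308)/(131.8115−84.5954) = 0.6573. V = [p*·136.4681 + (1−p*)·105.4308]/1.24 = 104.8403. B = V − Δ·S = 40.1793.
(2,1): S=153.2692. Δ = (V_up−V_dn)/(S_up−S_dn) = (180.6875−136.4681)/(205.3807−131.8115) = 0.6011. V = [p*·180.6875 + (1−p*)·136.4681]/1.24 = 138.2864. B = V − Δ·S = 46.1626.
(2,2): S=238.8148. Δ = (V_up−V_dn)/(S_up−S_dn) = (199.6851−180.6875)/(320.0118−205.3807) = 0.1657. V = [p*·199.6851 + (1−p*)·180.6875]/1.24 = 157.8446. B = V − Δ·S = 118.2662.
(1,0): S=114.3800. Δ = (V_up−V_dn)/(S_up−S_dn) = (138.2864−104.8403)/(153.2692−98.3668) = 0.6092. V = [p*·138.2864 + (1−p*)·104.8403]/1.24 = 105.9020. B = V − Δ·S = 36.2226.
(1,1): S=178.2200. Δ = (V_up−V_dn)/(S_up−S_dn) = (157.8446−138.2864)/(238.8148−153.2692) = 0.2286. V = [p*·157.8446 + (1−p*)·138.2864]/1.24 = 124.0080. B = V − Δ·S = 83.2618.
(0,0): S=133.0000. Δ = (V_up−V_dn)/(S_up−S_dn) = (124.0080−105.9020)/(178.2200−114.3800) = 0.2836. V = [p*·124.0080 + (1−p*)·105.9020]/1.24 = 96.9645. B = V − Δ·S = 59.2435.
The time-0 hedge costs 96.9645, which is the no-arbitrage price.

(0,0): Delta=0.2836 Bond=59.2435
(1,0): Delta=0.6092 Bond=36.2226
(1,1): Delta=0.2286 Bond=83.2618
(2,0): Delta=0.6573 Bond=40.1793
(2,1): Delta=0.6011 Bond=46.1626
(2,2): Delta=0.1657 Bond=118.2662
(3,0): Delta=-1.6672 Bond=246.4724
(3,1): Delta=1.0500 Bond=-1.9278
(3,2): Delta=0.5252 Bond=72.8125
(3,3): Delta=0.1050 Bond=166.0810
V0=96.9645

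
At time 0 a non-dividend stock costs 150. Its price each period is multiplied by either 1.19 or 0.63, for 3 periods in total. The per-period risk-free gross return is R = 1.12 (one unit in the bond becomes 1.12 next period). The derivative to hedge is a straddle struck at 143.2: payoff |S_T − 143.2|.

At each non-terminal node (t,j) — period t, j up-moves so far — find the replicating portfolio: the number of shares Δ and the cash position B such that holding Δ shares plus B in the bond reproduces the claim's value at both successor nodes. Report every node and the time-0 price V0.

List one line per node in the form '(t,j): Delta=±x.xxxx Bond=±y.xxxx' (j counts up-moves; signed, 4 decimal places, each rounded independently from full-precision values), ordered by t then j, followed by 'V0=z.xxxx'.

Under the risk-neutral measure, an up-move has probability p* = (R−d)/(u−d) = 0.8750 and values discount at R = 1.12.
Terminal payoffs: V(3,0)=105.6929, V(3,1)=72.3533, V(3,2)=9.3785, V(3,3)=109.5738
Node (2,0) S=59.5350: V=(p*·72.3533+(1−p*)·105.6929)/1.12=68.3221; Δ=(72.3533−105.6929)/(70.8466−37.5070)=-1.0000; B=V−Δ·S=127.8571
Node (2,1) S=112.4550: V=(p*·9.3785+(1−p*)·72.3533)/1.12=15.4021; Δ=(9.3785−72.3533)/(133.8214−70.8466)=-1.0000; B=V−Δ·S=127.8571
Node (2,2) S=212.4150: V=(p*·109.5738+(1−p*)·9.3785)/1.12=86.6513; Δ=(109.5738−9.3785)/(252.7738−133.8214)=0.8423; B=V−Δ·S=-92.2689
Node (1,0) S=94.5000: V=(p*·15.4021+(1−p*)·68.3221)/1.12=19.6582; Δ=(15.4021−68.3221)/(112.4550−59.5350)=-1.0000; B=V−Δ·S=114.1582
Node (1,1) S=178.5000: V=(p*·86.6513+(1−p*)·15.4021)/1.12=69.4153; Δ=(86.6513−15.4021)/(212.4150−112.4550)=0.7128; B=V−Δ·S=-57.8153
Node (0,0) S=150.0000: V=(p*·69.4153+(1−p*)·19.6582)/1.12=56.4247; Δ=(69.4153−19.6582)/(178.5000−94.5000)=0.5923; B=V−Δ·S=-32.4273
Check: Δ(0,0)·S0 + B(0,0) = 56.4247 = V0.

(0,0): Delta=0.5923 Bond=-32.4273
(1,0): Delta=-1.0000 Bond=114.1582
(1,1): Delta=0.7128 Bond=-57.8153
(2,0): Delta=-1.0000 Bond=127.8571
(2,1): Delta=-1.0000 Bond=127.8571
(2,2): Delta=0.8423 Bond=-92.2689
V0=56.4247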